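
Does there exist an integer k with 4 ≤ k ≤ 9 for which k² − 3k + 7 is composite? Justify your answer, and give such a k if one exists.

At k = 6: 6² − 3·6 + 7 = 25 = 5·5, which is composite.

k = 6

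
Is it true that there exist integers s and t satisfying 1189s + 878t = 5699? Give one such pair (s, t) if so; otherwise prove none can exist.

1189 and 878 are coprime, so 1189s + 878t ranges over all of ℤ.
Dividing repeatedly: 1189 = 1·878 + 311, 878 = 2·311 + 256, 311 = 1·256 + 55, 256 = 4·55 + 36, 55 = 1·36 + 19, 36 = 1·19 + 17, 19 = 1·17 + 2, 17 = 8·2 + 1, 2 = 2·1 + 0.
Unwinding: 1 = 17 − 8·2 = 17 − 8·(19 − 1·17) = −8·19 + 9·17 = −8·19 + 9·(36 − 1·19) = 9·36 − 17·19 = 9·36 − 17·(55 − 1·36) = −17·55 + 26·36 = −17·55 + 26·(256 − 4·55) = 26·256 − 121·55 = 26·256 − 121·(311 − 1·256) = −121·311 + 147·256 = −121·311 + 147·(878 − 2·311) = 147·878 − 415·311 = 147·878 − 415·(1189 − 1·878) = −415·1189 + 562·878, i.e. 1189·(-415) + 878·562 = 1.
Times 5699: 1189·(-2365085) + 878·3202838 = 5699, so (-2365085, 3202838) solves it.
Shifting by a multiple of (878, −1189) keeps it a solution: s = -2365085 + 2694·878 = 247, t = 3202838 − 2694·1189 = -328.
Indeed 1189·247 + 878·(-328) = 293683 − 287984 = 5699.

s = 247, t = -328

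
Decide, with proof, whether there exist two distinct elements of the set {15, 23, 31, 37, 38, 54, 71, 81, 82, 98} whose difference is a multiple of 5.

Both 23 and 38 leave remainder 3 on division by 5; their difference 15 = 3·5 is a multiple of 5.

Yes: 23 and 38.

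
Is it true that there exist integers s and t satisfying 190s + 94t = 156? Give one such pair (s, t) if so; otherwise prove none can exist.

s = 31, t = -61

Every value of 190s + 94t is a multiple of gcd(190, 94) = 2; since 2 ∣ 156, solutions exist.
Dividing through by 2 reduces the equation to 95s + 47t = 78.
Dividing repeatedly: 95 = 2·47 + 1, 47 = 47·1 + 0.
Unwinding: 1 = 95 − 2·47, i.e. 95·1 + 47·(-2) = 1.
Times 78: 95·78 + 47·(-156) = 78, so (78, -156) solves it.
Subtracting 1·47 from s and adding 1·95 to t gives the tidier solution (31, -61).
Check: 190·31 + 94·(-61) = 5890 − 5734 = 156. ✓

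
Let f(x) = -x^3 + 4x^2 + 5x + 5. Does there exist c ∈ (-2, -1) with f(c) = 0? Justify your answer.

f(-2) = 19 and f(-1) = 5, both positive, so a sign-change argument is unavailable; we show f keeps this sign on the whole interval.
Substitute x = -1 − u, where 0 < u < 1 on the interval. Expanding, f(-1 − u) = u^3 + 7u^2 + 6u + 5.
All 4 nonzero coefficients of this polynomial in u are positive; hence for u > 0 the value is a sum of positive terms (the constant 5 among them).
So f is strictly positive on (-2, -1); no root exists in the interval.

No.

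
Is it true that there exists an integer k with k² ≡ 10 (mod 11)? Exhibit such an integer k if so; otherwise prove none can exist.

There is no such integer.

Computing k² mod 11 for k = 0, 1, …, 5 (enough, by the symmetry k ↦ 11 − k) gives 0, 1, 4, 9, 5, 3.
So the quadratic residues mod 11 are {0, 1, 3, 4, 5, 9}, and 10 is not among them.
Therefore k² ≡ 10 (mod 11) has no solution.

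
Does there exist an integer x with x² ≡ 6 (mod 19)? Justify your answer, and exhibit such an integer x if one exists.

x = 5

Take x = 5. Then 5² = 25 = 1·19 + 6, so 5² ≡ 6 (mod 19).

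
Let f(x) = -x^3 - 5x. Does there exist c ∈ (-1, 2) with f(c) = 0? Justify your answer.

Yes, such a c exists.

f(-1) = 6 and f(2) = -18, which have opposite signs.
As a polynomial, f is continuous on every closed interval.
By the Intermediate Value Theorem f must vanish at some point of (-1, 2).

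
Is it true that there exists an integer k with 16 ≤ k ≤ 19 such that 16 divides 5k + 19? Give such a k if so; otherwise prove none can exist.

At k = 16, 5·16 + 19 = 99 ≡ 3 (mod 16), and each step in k adds 5, giving residues 3, 8, 13, 2 for k = 16, 17, 18, 19.
None is 0, so 16 never divides 5k + 19 on this range.

No, no such integer k in that range exists.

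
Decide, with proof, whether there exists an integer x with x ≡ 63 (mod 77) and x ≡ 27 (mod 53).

x = 1988

Since 77 and 53 share no common factor, CRT says the pair of congruences has a solution (unique mod 4081).
Write x = 63 + 77t and require 63 + 77t ≡ 27 (mod 53), i.e. 77t ≡ 17 (mod 53).
77 ≡ 24 (mod 53), so this reads 24t ≡ 17 (mod 53). Invert 24 mod 53 by the Euclidean algorithm: 53 = 2·24 + 5, 24 = 4·5 + 4, 5 = 1·4 + 1, 4 = 4·1 + 0; back-substituting, 1 = 5 − 1·4 = 5 − (24 − 4·5) = −24 + 5·5 = −24 + 5·(53 − 2·24) = 5·53 − 11·24. Hence 24·(-11) ≡ 1, so 24⁻¹ ≡ -11 ≡ 42 (mod 53).
Therefore t ≡ 42·17 = 714 ≡ 25 (mod 53).
Taking t = 25 gives x = 63 + 77·25 = 1988.
Indeed 1988 ≡ 63 (mod 77) and 1988 ≡ 27 (mod 53).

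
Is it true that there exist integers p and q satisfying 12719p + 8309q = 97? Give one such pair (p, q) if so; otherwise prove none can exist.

gcd(12719, 8309) = 7, so every integer of the form 12719p + 8309q is a multiple of 7.
But 97 is not a multiple of 7 (it leaves remainder 6).
So the equation is unsolvable over ℤ.

No, no such integers exist.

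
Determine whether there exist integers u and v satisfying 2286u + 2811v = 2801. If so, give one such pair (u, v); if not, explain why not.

Both 2286 and 2811 are divisible by gcd(2286, 2811) = 3, hence so is any combination 2286u + 2811v.
But 2801 = 3·933 + 2, so 3 ∤ 2801.
So the equation is unsolvable over ℤ.

No, no such integers exist.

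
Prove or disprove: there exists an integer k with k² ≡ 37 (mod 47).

Take k = 15. Then 15² = 225 = 4·47 + 37, so 15² ≡ 37 (mod 47).

k = 15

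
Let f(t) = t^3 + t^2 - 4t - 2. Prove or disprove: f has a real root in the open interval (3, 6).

f has no root in that interval.

f(3) = 22 and f(6) = 226, both positive, so a sign-change argument is unavailable; we show f keeps this sign on the whole interval.
Substitute t = 3 + u, where 0 < u < 3 on the interval. Expanding, f(3 + u) = u^3 + 10u^2 + 29u + 22.
All 4 nonzero coefficients of this polynomial in u are positive; hence for u > 0 the value is a sum of positive terms (the constant 22 among them).
Therefore f(t) > 0 throughout (3, 6), and f has no zero there.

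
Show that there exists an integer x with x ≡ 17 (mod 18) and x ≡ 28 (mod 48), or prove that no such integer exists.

There is no such integer.

gcd(18, 48) = 6. If x ≡ 17 (mod 18) and x ≡ 28 (mod 48), then x ≡ 17 (mod 6) and x ≡ 28 (mod 6).
But 17 mod 6 = 5 while 28 mod 6 = 4, a contradiction.
Hence the system has no solution.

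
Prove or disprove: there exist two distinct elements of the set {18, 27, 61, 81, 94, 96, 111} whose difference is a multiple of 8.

No such pair exists.

Reduce each element modulo 8: 18↦2, 27↦3, 61↦5, 81↦1, 94↦6, 96↦0, 111↦7.
No residue repeats among the 7 elements, so no pair has difference ≡ 0 (mod 8).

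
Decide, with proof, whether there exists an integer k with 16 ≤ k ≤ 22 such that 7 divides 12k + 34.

At k = 16 the value 226 is not a multiple of 7. k = 17 works, since 12·17 + 34 = 238 = 34·7.

k = 17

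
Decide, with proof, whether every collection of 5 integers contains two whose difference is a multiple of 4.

Yes, this is always true.

Each integer lies in one of the 4 residue classes modulo 4.
Since 5 > 4, two of the 5 integers must share a residue class by the pigeonhole principle; call them a and b.
Equal remainders mean a − b ≡ 0 (mod 4), so 4 divides their difference.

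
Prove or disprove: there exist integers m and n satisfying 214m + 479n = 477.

m = 94, n = -41

214 and 479 are coprime, so 214m + 479n ranges over all of ℤ.
Run the Euclidean algorithm on 479 and 214: 479 = 2·214 + 51, 214 = 4·51 + 10, 51 = 5·10 + 1, 10 = 10·1 + 0.
Back-substituting, 1 = 51 − 5·10 = 51 − 5·(214 − 4·51) = −5·214 + 21·51 = −5·214 + 21·(479 − 2·214) = 21·479 − 47·214; that is, 214·(-47) + 479·21 = 1.
Times 477: 214·(-22419) + 479·10017 = 477, so (-22419, 10017) solves it.
Adding 47·479 to m and subtracting 47·214 from n gives the tidier solution (94, -41).
Indeed 214·94 + 479·(-41) = 20116 − 19639 = 477.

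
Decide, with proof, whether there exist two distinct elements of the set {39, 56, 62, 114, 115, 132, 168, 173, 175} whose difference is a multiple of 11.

No such pair exists.

Residues mod 11: 39↦6, 56↦1, 62↦7, 114↦4, 115↦5, 132↦0, 168↦3, 173↦8, 175↦10.
These 9 residues are pairwise different, hence no difference of two elements is divisible by 11.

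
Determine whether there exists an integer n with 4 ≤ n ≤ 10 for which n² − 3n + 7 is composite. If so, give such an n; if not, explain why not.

n = 6

At n = 6: 6² − 3·6 + 7 = 25 = 5·5, which is composite.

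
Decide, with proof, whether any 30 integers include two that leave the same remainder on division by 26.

Partition the integers by their residue mod 26; there are 26 classes.
Placing 30 integers into 26 classes, some class receives at least two — say a and b.
That is, a and b leave the same remainder on division by 26, as claimed.

True.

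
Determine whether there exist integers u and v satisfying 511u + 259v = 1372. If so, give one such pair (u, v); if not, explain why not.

gcd(511, 259) = 7, and 7 divides 1372, so integer solutions exist.
Dividing through by 7 reduces the equation to 73u + 37v = 196.
Euclidean algorithm: 73 = 1·37 + 36, 37 = 1·36 + 1, 36 = 36·1 + 0.
Back-substituting, 1 = 37 − 1·36 = 37 − (73 − 1·37) = −73 + 2·37; that is, 73·(-1) + 37·2 = 1.
Scaling by 196 gives the particular solution (u, v) = (-196, 392).
Shifting by a multiple of (37, −73) keeps it a solution: u = -196 + 6·37 = 26, v = 392 − 6·73 = -46.
Indeed 511·26 + 259·(-46) = 13286 − 11914 = 1372.

u = 26, v = -46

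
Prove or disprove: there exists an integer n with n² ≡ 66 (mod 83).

No, no such integer exists.

Apply Euler's criterion with the prime 83: 66 is a quadratic residue iff 66^41 ≡ 1 (mod 83), and a non-residue iff it is ≡ −1.
Squaring successively (mod 83): 66^2 = 4356 ≡ 40; 66^4 ≡ 40² = 1600 ≡ 23; 66^8 ≡ 23² = 529 ≡ 31; 66^16 ≡ 31² = 961 ≡ 48; 66^32 ≡ 48² = 2304 ≡ 63.
Since 41 = 32 + 8 + 1, 66^41 ≡ 63 · 31 · 66; multiplying out mod 83: 63·31 = 1953 ≡ 44, then 44·66 = 2904 ≡ 82. Thus 66^41 ≡ 82 ≡ −1 (mod 83).
By Euler's criterion 66 is a quadratic non-residue mod 83: no n satisfies n² ≡ 66 (mod 83).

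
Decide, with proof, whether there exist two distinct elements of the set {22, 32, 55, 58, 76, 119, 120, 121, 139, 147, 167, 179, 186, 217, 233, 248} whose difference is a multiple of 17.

No such pair exists.

Two integers differ by a multiple of 17 exactly when they have the same residue mod 17. The residues are 22↦5, 32↦15, 55↦4, 58↦7, 76↦8, 119↦0, 120↦1, 121↦2, 139↦3, 147↦11, 167↦14, 179↦9, 186↦16, 217↦13, 233↦12, 248↦10.
No residue repeats among the 16 elements, so no pair has difference ≡ 0 (mod 17).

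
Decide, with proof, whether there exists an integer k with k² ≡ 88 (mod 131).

No such integer exists.

Apply Euler's criterion with the prime 131: 88 is a quadratic residue iff 88^65 ≡ 1 (mod 131), and a non-residue iff it is ≡ −1.
Repeated squaring mod 131: 88^2 = 7744 ≡ 15; 88^4 ≡ 15² = 225 ≡ 94; 88^8 ≡ 94² = 8836 ≡ 59; 88^16 ≡ 59² = 3481 ≡ 75; 88^32 ≡ 75² = 5625 ≡ 123; 88^64 ≡ 123² = 15129 ≡ 64.
Since 65 = 64 + 1, 88^65 ≡ 64 · 88; multiplying out mod 131: 64·88 = 5632 ≡ 130. Thus 88^65 ≡ 130 ≡ −1 (mod 131).
The value −1 means 88 is a non-residue modulo 131, so k² ≡ 88 (mod 131) is impossible.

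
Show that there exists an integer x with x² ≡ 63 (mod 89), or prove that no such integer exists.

89 is prime, so by Euler's criterion 63 is a square mod 89 iff 63^((89−1)/2) = 63^44 ≡ 1 (mod 89).
Repeated squaring mod 89: 63^2 = 3969 ≡ 53; 63^4 ≡ 53² = 2809 ≡ 50; 63^8 ≡ 50² = 2500 ≡ 8; 63^16 ≡ 8² = 64 ≡ 64; 63^32 ≡ 64² = 4096 ≡ 2.
Since 44 = 32 + 8 + 4, 63^44 ≡ 2 · 8 · 50; multiplying out mod 89: 2·8 = 16 ≡ 16, then 16·50 = 800 ≡ 88. Thus 63^44 ≡ 88 ≡ −1 (mod 89).
By Euler's criterion 63 is a quadratic non-residue mod 89: no x satisfies x² ≡ 63 (mod 89).

No such integer exists.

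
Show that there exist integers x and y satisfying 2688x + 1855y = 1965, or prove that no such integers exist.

Both 2688 and 1855 are divisible by gcd(2688, 1855) = 7, hence so is any combination 2688x + 1855y.
But 1965 is not a multiple of 7 (it leaves remainder 5).
Hence no integers x, y satisfy the equation.

There are no such integers.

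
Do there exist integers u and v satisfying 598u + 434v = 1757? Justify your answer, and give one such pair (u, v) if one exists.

No, no such integers exist.

Both 598 and 434 are divisible by gcd(598, 434) = 2, hence so is any combination 598u + 434v.
However 1757 leaves remainder 1 on division by 2.
So the equation is unsolvable over ℤ.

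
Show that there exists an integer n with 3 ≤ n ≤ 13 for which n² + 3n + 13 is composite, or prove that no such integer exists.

n = 10

At n = 10: 10² + 3·10 + 13 = 143 = 11·13, which is composite.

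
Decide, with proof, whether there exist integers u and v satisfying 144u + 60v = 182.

There are no such integers.

Both 144 and 60 are divisible by gcd(144, 60) = 12, hence so is any combination 144u + 60v.
But 182 = 12·15 + 2, so 12 ∤ 182.
So the equation is unsolvable over ℤ.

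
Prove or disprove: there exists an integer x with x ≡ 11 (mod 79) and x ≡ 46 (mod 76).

Since 79 and 76 share no common factor, CRT says the pair of congruences has a solution (unique mod 6004).
Write x = 11 + 79t and require 11 + 79t ≡ 46 (mod 76), i.e. 79t ≡ 35 (mod 76).
79 ≡ 3 (mod 76), so this reads 3t ≡ 35 (mod 76). Since 3·51 = 153 = 2·76 + 1, the inverse of 3 mod 76 is 51.
Multiplying by 51: t ≡ 51·35 = 1785 ≡ 37 (mod 76).
Taking t = 37 gives x = 11 + 79·37 = 2934.
Verify: 2934 = 37·79 + 11 and 2934 = 38·76 + 46. ✓

x = 2934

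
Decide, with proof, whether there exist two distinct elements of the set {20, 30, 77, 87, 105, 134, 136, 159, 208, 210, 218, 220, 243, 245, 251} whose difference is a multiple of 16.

There is no such pair.

Reduce each element modulo 16: 20↦4, 30↦14, 77↦13, 87↦7, 105↦9, 134↦6, 136↦8, 159↦15, 208↦0, 210↦2, 218↦10, 220↦12, 243↦3, 245↦5, 251↦11.
No residue repeats among the 15 elements, so no pair has difference ≡ 0 (mod 16).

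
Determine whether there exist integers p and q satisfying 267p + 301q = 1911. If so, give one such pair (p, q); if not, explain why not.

p = 112, q = -93

Since gcd(267, 301) = 1, every integer is an integer combination of 267 and 301.
Euclidean algorithm: 301 = 1·267 + 34, 267 = 7·34 + 29, 34 = 1·29 + 5, 29 = 5·5 + 4, 5 = 1·4 + 1, 4 = 4·1 + 0.
Working back up the chain: 1 = 5 − 1·4 = 5 − (29 − 5·5) = −29 + 6·5 = −29 + 6·(34 − 1·29) = 6·34 − 7·29 = 6·34 − 7·(267 − 7·34) = −7·267 + 55·34 = −7·267 + 55·(301 − 1·267) = 55·301 − 62·267. So 267·(-62) + 301·55 = 1.
Times 1911: 267·(-118482) + 301·105105 = 1911, so (-118482, 105105) solves it.
The general solution is p = -118482 + 301k, q = 105105 − 267k; taking k = 394 gives the smaller pair p = 112, q = -93.
Indeed 267·112 + 301·(-93) = 29904 − 27993 = 1911.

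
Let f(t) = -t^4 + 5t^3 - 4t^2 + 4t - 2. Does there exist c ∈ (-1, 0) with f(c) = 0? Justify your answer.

No.

f(-1) = -16 and f(0) = -2, both negative, so a sign-change argument is unavailable; we show f keeps this sign on the whole interval.
Substitute t = −u, where 0 < u < 1 on the interval. Expanding, f(−u) = -u^4 - 5u^3 - 4u^2 - 4u - 2.
All 5 nonzero coefficients of this polynomial in u are negative; hence for u > 0 the value is a sum of negative terms (the constant -2 among them).
So f is strictly negative on (-1, 0); no root exists in the interval.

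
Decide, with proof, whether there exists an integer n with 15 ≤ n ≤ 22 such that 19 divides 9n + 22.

There is no such integer n in that range.

The values of 9n + 22 for n = 15, 16, …, 22 are 157, 166, 175, 184, 193, 202, 211, 220; reduced mod 19 these are 5, 14, 4, 13, 3, 12, 2, 11.
Since 0 is absent from this list, 19 ∤ 9n + 22 for every n with 15 ≤ n ≤ 22.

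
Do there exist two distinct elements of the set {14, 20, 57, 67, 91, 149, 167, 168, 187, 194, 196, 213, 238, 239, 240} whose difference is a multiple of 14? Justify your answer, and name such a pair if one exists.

Reduce each element mod 14: 14↦0, 20↦6, 57↦1, 67↦11, 91↦7, 149↦9, 167↦13, 168↦0, 187↦5, 194↦12, 196↦0, 213↦3, 238↦0, 239↦1, 240↦2. The residue 0 repeats (at 14 and 168), and 168 − 14 = 154 = 11·14.

14 and 168 are such a pair.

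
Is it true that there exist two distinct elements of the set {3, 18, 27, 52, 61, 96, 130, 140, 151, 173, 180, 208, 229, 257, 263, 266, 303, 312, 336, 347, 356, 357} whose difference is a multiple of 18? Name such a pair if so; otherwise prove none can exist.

18 mod 18 = 0 and 180 mod 18 = 0, so 180 − 18 = 162 = 9·18.

Yes: 18 and 180.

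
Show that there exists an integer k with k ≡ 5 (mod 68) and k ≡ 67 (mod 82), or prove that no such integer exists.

The moduli are not coprime: gcd(68, 82) = 2. Compatibility requires 2 ∣ (67 − 5) = 62, which holds, so solutions exist.
Write k = 5 + 68t. Then 68t ≡ 67 − 5 ≡ 62 (mod 82); dividing through by 2 gives 34t ≡ 31 (mod 41).
Note 34·35 = 1190 ≡ 1 (mod 41) (as 1190 − 1 = 29·41), so 34⁻¹ ≡ 35.
Multiplying by 35: t ≡ 35·31 = 1085 ≡ 19 (mod 41).
Then k = 5 + 68·19 = 1297.
Verify: 1297 = 19·68 + 5 and 1297 = 15·82 + 67. ✓

k = 1297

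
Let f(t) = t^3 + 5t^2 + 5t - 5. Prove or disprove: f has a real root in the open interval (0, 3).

Yes, f has a root in the interval.

f(0) = -5 and f(3) = 82, which have opposite signs.
Since f is a polynomial it is continuous on [0, 3].
By the Intermediate Value Theorem f must vanish at some point of (0, 3).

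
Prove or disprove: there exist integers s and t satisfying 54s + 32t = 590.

Every value of 54s + 32t is a multiple of gcd(54, 32) = 2; since 2 ∣ 590, solutions exist.
Dividing through by 2 reduces the equation to 27s + 16t = 295.
Run the Euclidean algorithm on 27 and 16: 27 = 1·16 + 11, 16 = 1·11 + 5, 11 = 2·5 + 1, 5 = 5·1 + 0.
Working back up the chain: 1 = 11 − 2·5 = 11 − 2·(16 − 1·11) = −2·16 + 3·11 = −2·16 + 3·(27 − 1·16) = 3·27 − 5·16. So 27·3 + 16·(-5) = 1.
Times 295: 27·885 + 16·(-1475) = 295, so (885, -1475) solves it.
Subtracting 55·16 from s and adding 55·27 to t gives the tidier solution (5, 10).
Indeed 54·5 + 32·10 = 270 + 320 = 590.

s = 5, t = 10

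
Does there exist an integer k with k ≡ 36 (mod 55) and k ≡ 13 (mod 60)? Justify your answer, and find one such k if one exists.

There is no such integer.

gcd(55, 60) = 5. If k ≡ 36 (mod 55) and k ≡ 13 (mod 60), then k ≡ 36 (mod 5) and k ≡ 13 (mod 5).
These are incompatible: 36 − 13 = 23 is not divisible by 5.
Therefore no such k exists.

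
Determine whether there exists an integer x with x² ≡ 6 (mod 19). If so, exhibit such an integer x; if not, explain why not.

x = 5 works: 5² = 25, and 25 − 6 = 19 = 1·19.

x = 5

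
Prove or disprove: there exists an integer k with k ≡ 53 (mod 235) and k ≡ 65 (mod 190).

Both moduli are multiples of 5 = gcd(235, 190), so any solution would satisfy k ≡ 53 and k ≡ 65 modulo 5 simultaneously.
However 53 ≡ 3 and 65 ≡ 0 (mod 5), and 3 ≠ 0.
Therefore no such k exists.

There is no such integer.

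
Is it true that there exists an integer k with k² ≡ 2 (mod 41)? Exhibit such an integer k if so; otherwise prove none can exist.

k = 24

Take k = 24. Then 24² = 576 = 14·41 + 2, so 24² ≡ 2 (mod 41).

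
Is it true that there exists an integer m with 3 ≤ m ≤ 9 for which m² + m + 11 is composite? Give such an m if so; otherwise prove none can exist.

The values for m = 3, 4, …, 9 are 23, 31, 41, 53, 67, 83, 101, and each of these is prime.
So no value in the range makes the expression composite.

There is no such integer m in that range.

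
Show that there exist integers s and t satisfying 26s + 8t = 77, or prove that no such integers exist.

There are no such integers.

Both 26 and 8 are divisible by gcd(26, 8) = 2, hence so is any combination 26s + 8t.
But 77 is not a multiple of 2 (it leaves remainder 1).
Therefore 26s + 8t = 77 has no solution in integers.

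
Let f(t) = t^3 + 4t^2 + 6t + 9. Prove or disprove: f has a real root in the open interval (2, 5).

f(2) = 45 and f(5) = 264, both positive.
f'(t) = 3t^2 + 8t + 6 has discriminant 8² − 4·3·6 = -8 < 0, so f' has no real roots and is positive for every real t.
So f is strictly increasing; between 2 and 5 its values lie between f(2) = 45 and f(5) = 264, all positive. Therefore f has no root in (2, 5).

No.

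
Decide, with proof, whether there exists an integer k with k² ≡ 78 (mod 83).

k = 24

Take k = 24. Then 24² = 576 = 6·83 + 78, so 24² ≡ 78 (mod 83).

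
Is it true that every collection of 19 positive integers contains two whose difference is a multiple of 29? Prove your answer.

Consider the 19 integers 2, 3, …, 20. They lie in distinct residue classes modulo 29, since 19 ≤ 29.
Any two of them differ by at most 18 < 29 and by at least 1, so no difference is a multiple of 29.

No; for instance {2, 3, 4, 5, 6, 7, 8, 9, 10, 11, 12, 13, 14, 15, 16, 17, 18, 19, 20} is a counterexample.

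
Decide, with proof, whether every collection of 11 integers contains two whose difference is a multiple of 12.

No, the set {15, 16, 17, 18, 19, 20, 21, 22, 23, 24, 25} is a counterexample.

Consider the 11 integers 15, 16, …, 25. They lie in distinct residue classes modulo 12, since 11 ≤ 12.
No two share a residue, so no pair has difference divisible by 12; the claim fails for this set.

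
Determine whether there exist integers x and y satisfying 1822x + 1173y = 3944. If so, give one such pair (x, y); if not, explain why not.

Since gcd(1822, 1173) = 1, every integer is an integer combination of 1822 and 1173.
Euclidean algorithm: 1822 = 1·1173 + 649, 1173 = 1·649 + 524, 649 = 1·524 + 125, 524 = 4·125 + 24, 125 = 5·24 + 5, 24 = 4·5 + 4, 5 = 1·4 + 1, 4 = 4·1 + 0.
Unwinding: 1 = 5 − 1·4 = 5 − (24 − 4·5) = −24 + 5·5 = −24 + 5·(125 − 5·24) = 5·125 − 26·24 = 5·125 − 26·(524 − 4·125) = −26·524 + 109·125 = −26·524 + 109·(649 − 1·524) = 109·649 − 135·524 = 109·649 − 135·(1173 − 1·649) = −135·1173 + 244·649 = −135·1173 + 244·(1822 − 1·1173) = 244·1822 − 379·1173, i.e. 1822·244 + 1173·(-379) = 1.
Times 3944: 1822·962336 + 1173·(-1494776) = 3944, so (962336, -1494776) solves it.
The general solution is x = 962336 + 1173k, y = -1494776 − 1822k; taking k = -820 gives the smaller pair x = 476, y = -736.
Indeed 1822·476 + 1173·(-736) = 867272 − 863328 = 3944.

x = 476, y = -736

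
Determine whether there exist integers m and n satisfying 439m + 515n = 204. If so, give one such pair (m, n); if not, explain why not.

m = 431, n = -367

439 and 515 are coprime, so 439m + 515n ranges over all of ℤ.
Dividing repeatedly: 515 = 1·439 + 76, 439 = 5·76 + 59, 76 = 1·59 + 17, 59 = 3·17 + 8, 17 = 2·8 + 1, 8 = 8·1 + 0.
Unwinding: 1 = 17 − 2·8 = 17 − 2·(59 − 3·17) = −2·59 + 7·17 = −2·59 + 7·(76 − 1·59) = 7·76 − 9·59 = 7·76 − 9·(439 − 5·76) = −9·439 + 52·76 = −9·439 + 52·(515 − 1·439) = 52·515 − 61·439, i.e. 439·(-61) + 515·52 = 1.
Times 204: 439·(-12444) + 515·10608 = 204, so (-12444, 10608) solves it.
Shifting by a multiple of (515, −439) keeps it a solution: m = -12444 + 25·515 = 431, n = 10608 − 25·439 = -367.
Check: 439·431 + 515·(-367) = 189209 − 189005 = 204. ✓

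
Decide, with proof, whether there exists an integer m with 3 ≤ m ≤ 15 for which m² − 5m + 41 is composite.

m = 12

At m = 12: 12² − 5·12 + 41 = 125 = 5·25, which is composite.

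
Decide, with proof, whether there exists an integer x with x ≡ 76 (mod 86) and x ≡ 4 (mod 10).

Here gcd(86, 10) = 2, and both 76 and 4 leave remainder 0 mod 2, so the system is consistent.
List candidates x ≡ 76 (mod 86): 76, 162, 248, 334. Modulo 10 these are 6, 2, 8, 4; 334 gives 4 as required.
Indeed 334 ≡ 76 (mod 86) and 334 ≡ 4 (mod 10).

x = 334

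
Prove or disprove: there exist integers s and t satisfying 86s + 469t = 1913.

s = 344, t = -59

86 and 469 are coprime, so 86s + 469t ranges over all of ℤ.
Dividing repeatedly: 469 = 5·86 + 39, 86 = 2·39 + 8, 39 = 4·8 + 7, 8 = 1·7 + 1, 7 = 7·1 + 0.
Working back up the chain: 1 = 8 − 1·7 = 8 − (39 − 4·8) = −39 + 5·8 = −39 + 5·(86 − 2·39) = 5·86 − 11·39 = 5·86 − 11·(469 − 5·86) = −11·469 + 60·86. So 86·60 + 469·(-11) = 1.
Scaling by 1913 gives the particular solution (s, t) = (114780, -21043).
Shifting by a multiple of (469, −86) keeps it a solution: s = 114780 − 244·469 = 344, t = -21043 + 244·86 = -59.
Check: 86·344 + 469·(-59) = 29584 − 27671 = 1913. ✓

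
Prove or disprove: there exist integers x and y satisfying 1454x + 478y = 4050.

Every value of 1454x + 478y is a multiple of gcd(1454, 478) = 2; since 2 ∣ 4050, solutions exist.
Dividing through by 2 reduces the equation to 727x + 239y = 2025.
Dividing repeatedly: 727 = 3·239 + 10, 239 = 23·10 + 9, 10 = 1·9 + 1, 9 = 9·1 + 0.
Back-substituting, 1 = 10 − 1·9 = 10 − (239 − 23·10) = −239 + 24·10 = −239 + 24·(727 − 3·239) = 24·727 − 73·239; that is, 727·24 + 239·(-73) = 1.
Times 2025: 727·48600 + 239·(-147825) = 2025, so (48600, -147825) solves it.
The general solution is x = 48600 + 239k, y = -147825 − 727k; taking k = -203 gives the smaller pair x = 83, y = -244.
Indeed 1454·83 + 478·(-244) = 120682 − 116632 = 4050.

x = 83, y = -244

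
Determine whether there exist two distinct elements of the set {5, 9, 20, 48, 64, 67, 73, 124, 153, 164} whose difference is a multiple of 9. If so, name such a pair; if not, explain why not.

Both 9 and 153 leave remainder 0 on division by 9; their difference 144 = 16·9 is a multiple of 9.

The pair (9, 153) works.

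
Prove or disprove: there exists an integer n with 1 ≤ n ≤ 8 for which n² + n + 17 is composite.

The values for n = 1, 2, …, 8 are 19, 23, 29, 37, 47, 59, 73, 89, and each of these is prime.
So no value in the range makes the expression composite.

There is no such integer n in that range.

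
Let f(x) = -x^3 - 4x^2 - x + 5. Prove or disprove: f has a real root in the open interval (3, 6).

The endpoint values f(3) = -61 and f(6) = -361 are both negative. Claim: f(x) < 0 for every x in (3, 6).
Substitute x = 3 + u, where 0 < u < 3 on the interval. Expanding, f(3 + u) = -u^3 - 13u^2 - 52u - 61.
All 4 nonzero coefficients of this polynomial in u are negative; hence for u > 0 the value is a sum of negative terms (the constant -61 among them).
Therefore f(x) < 0 throughout (3, 6), and f has no zero there.

f has no root in that interval.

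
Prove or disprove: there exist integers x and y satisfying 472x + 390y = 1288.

x = 49, y = -56

Since gcd(472, 390) = 2 and 1288 = 2·644, Bézout's identity guarantees a solution.
Dividing through by 2 reduces the equation to 236x + 195y = 644.
Euclidean algorithm: 236 = 1·195 + 41, 195 = 4·41 + 31, 41 = 1·31 + 10, 31 = 3·10 + 1, 10 = 10·1 + 0.
Working back up the chain: 1 = 31 − 3·10 = 31 − 3·(41 − 1·31) = −3·41 + 4·31 = −3·41 + 4·(195 − 4·41) = 4·195 − 19·41 = 4·195 − 19·(236 − 1·195) = −19·236 + 23·195. So 236·(-19) + 195·23 = 1.
Multiplying through by 644: x = (-19)·644 = -12236, y = 23·644 = 14812 is a solution.
Shifting by a multiple of (195, −236) keeps it a solution: x = -12236 + 63·195 = 49, y = 14812 − 63·236 = -56.
Indeed 472·49 + 390·(-56) = 23128 − 21840 = 1288.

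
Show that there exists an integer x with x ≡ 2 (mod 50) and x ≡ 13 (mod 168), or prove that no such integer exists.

No such integer exists.

Reduce both congruences modulo 2, which divides 50 and 168: they say x ≡ 2 (mod 2) and x ≡ 13 (mod 2).
However 2 ≡ 0 and 13 ≡ 1 (mod 2), and 0 ≠ 1.
Therefore no such x exists.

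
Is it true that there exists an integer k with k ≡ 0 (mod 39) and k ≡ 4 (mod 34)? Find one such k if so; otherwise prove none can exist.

gcd(39, 34) = 1, so the Chinese Remainder Theorem guarantees exactly one residue class mod 1326 satisfying both.
Any solution of the first congruence is k = 0 + 39t; substituting into the second, 39t ≡ 4 − 0 ≡ 4 (mod 34).
39 ≡ 5 (mod 34), so this reads 5t ≡ 4 (mod 34). To invert 5 modulo 34: 34 = 6·5 + 4, 5 = 1·4 + 1, 4 = 4·1 + 0, and unwinding, 1 = 5 − 1·4 = 5 − (34 − 6·5) = −34 + 7·5. Thus 5⁻¹ ≡ 7 (mod 34).
Therefore t ≡ 7·4 = 28 (mod 34).
Taking t = 28 gives k = 0 + 39·28 = 1092.
Verify: 1092 = 28·39 + 0 and 1092 = 32·34 + 4. ✓

k = 1092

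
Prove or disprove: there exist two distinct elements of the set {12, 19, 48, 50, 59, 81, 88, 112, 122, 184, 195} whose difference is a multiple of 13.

Reduce each element modulo 13: 12↦12, 19↦6, 48↦9, 50↦11, 59↦7, 81↦3, 88↦10, 112↦8, 122↦5, 184↦2, 195↦0.
These 11 residues are pairwise different, hence no difference of two elements is divisible by 13.

There is no such pair.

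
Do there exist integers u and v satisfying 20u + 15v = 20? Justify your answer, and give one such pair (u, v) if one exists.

gcd(20, 15) = 5, and 5 divides 20, so integer solutions exist.
Dividing through by 5 reduces the equation to 4u + 3v = 4.
Euclidean algorithm: 4 = 1·3 + 1, 3 = 3·1 + 0.
Unwinding: 1 = 4 − 1·3, i.e. 4·1 + 3·(-1) = 1.
Multiplying through by 4: u = 1·4 = 4, v = (-1)·4 = -4 is a solution.
The general solution is u = 4 + 3k, v = -4 − 4k; taking k = -1 gives the smaller pair u = 1, v = 0.
Indeed 20·1 + 15·0 = 20 + 0 = 20.

u = 1, v = 0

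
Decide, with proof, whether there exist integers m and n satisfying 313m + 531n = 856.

Since gcd(313, 531) = 1, every integer is an integer combination of 313 and 531.
Euclidean algorithm: 531 = 1·313 + 218, 313 = 1·218 + 95, 218 = 2·95 + 28, 95 = 3·28 + 11, 28 = 2·11 + 6, 11 = 1·6 + 5, 6 = 1·5 + 1, 5 = 5·1 + 0.
Unwinding: 1 = 6 − 1·5 = 6 − (11 − 1·6) = −11 + 2·6 = −11 + 2·(28 − 2·11) = 2·28 − 5·11 = 2·28 − 5·(95 − 3·28) = −5·95 + 17·28 = −5·95 + 17·(218 − 2·95) = 17·218 − 39·95 = 17·218 − 39·(313 − 1·218) = −39·313 + 56·218 = −39·313 + 56·(531 − 1·313) = 56·531 − 95·313, i.e. 313·(-95) + 531·56 = 1.
Times 856: 313·(-81320) + 531·47936 = 856, so (-81320, 47936) solves it.
Adding 154·531 to m and subtracting 154·313 from n gives the tidier solution (454, -266).
Check: 313·454 + 531·(-266) = 142102 − 141246 = 856. ✓

m = 454, n = -266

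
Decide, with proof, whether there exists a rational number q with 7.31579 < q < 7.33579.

q = 22/3

Multiplying by 3: 3·7.31579 = 21.94737 and 3·7.33579 = 22.00737, so the integer 22 lies strictly between them.
So q = 22/3 works: it is a ratio of integers, and dividing 3·7.31579 < 22 < 3·7.33579 through by 3 gives 7.31579 < 22/3 < 7.33579.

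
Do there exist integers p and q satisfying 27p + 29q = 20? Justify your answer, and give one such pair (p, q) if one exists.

p = 19, q = -17

Since gcd(27, 29) = 1, every integer is an integer combination of 27 and 29.
Run the Euclidean algorithm on 29 and 27: 29 = 1·27 + 2, 27 = 13·2 + 1, 2 = 2·1 + 0.
Back-substituting, 1 = 27 − 13·2 = 27 − 13·(29 − 1·27) = −13·29 + 14·27; that is, 27·14 + 29·(-13) = 1.
Multiplying through by 20: p = 14·20 = 280, q = (-13)·20 = -260 is a solution.
Subtracting 9·29 from p and adding 9·27 to q gives the tidier solution (19, -17).
Check: 27·19 + 29·(-17) = 513 − 493 = 20. ✓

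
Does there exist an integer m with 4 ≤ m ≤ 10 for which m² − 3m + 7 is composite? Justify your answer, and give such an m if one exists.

At m = 6: 6² − 3·6 + 7 = 25 = 5·5, which is composite.

m = 6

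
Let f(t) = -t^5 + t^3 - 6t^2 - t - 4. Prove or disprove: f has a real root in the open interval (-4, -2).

f(-4) = 864 and f(-2) = -2, which have opposite signs.
As a polynomial, f is continuous on every closed interval.
By the Intermediate Value Theorem, f takes the value 0 somewhere in the open interval.

Yes, f has a root in the interval.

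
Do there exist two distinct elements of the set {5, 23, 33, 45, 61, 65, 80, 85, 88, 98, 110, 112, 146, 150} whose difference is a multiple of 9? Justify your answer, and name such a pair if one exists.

5 mod 9 = 5 and 23 mod 9 = 5, so 23 − 5 = 18 = 2·9.

Yes: 5 and 23.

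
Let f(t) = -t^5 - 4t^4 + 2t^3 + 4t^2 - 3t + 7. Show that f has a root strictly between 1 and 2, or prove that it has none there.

f(1) = 5 and f(2) = -63, which have opposite signs.
Since f is a polynomial it is continuous on [1, 2].
By the Intermediate Value Theorem f must vanish at some point of (1, 2).

Such a root exists.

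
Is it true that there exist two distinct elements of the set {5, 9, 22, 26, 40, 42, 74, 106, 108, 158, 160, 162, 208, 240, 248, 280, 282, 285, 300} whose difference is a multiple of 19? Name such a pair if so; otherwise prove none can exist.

No such pair exists.

Two integers differ by a multiple of 19 exactly when they have the same residue mod 19. The residues are 5↦5, 9↦9, 22↦3, 26↦7, 40↦2, 42↦4, 74↦17, 106↦11, 108↦13, 158↦6, 160↦8, 162↦10, 208↦18, 240↦12, 248↦1, 280↦14, 282↦16, 285↦0, 300↦15.
All 19 residues are distinct, so no two elements differ by a multiple of 19.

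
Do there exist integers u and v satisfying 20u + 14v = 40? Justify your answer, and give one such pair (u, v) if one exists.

u = 2, v = 0

Every value of 20u + 14v is a multiple of gcd(20, 14) = 2; since 2 ∣ 40, solutions exist.
Dividing through by 2 reduces the equation to 10u + 7v = 20.
Dividing repeatedly: 10 = 1·7 + 3, 7 = 2·3 + 1, 3 = 3·1 + 0.
Back-substituting, 1 = 7 − 2·3 = 7 − 2·(10 − 1·7) = −2·10 + 3·7; that is, 10·(-2) + 7·3 = 1.
Times 20: 10·(-40) + 7·60 = 20, so (-40, 60) solves it.
Shifting by a multiple of (7, −10) keeps it a solution: u = -40 + 6·7 = 2, v = 60 − 6·10 = 0.
Check: 20·2 + 14·0 = 40 + 0 = 40. ✓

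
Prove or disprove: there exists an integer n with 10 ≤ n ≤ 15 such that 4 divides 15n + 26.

n = 10 works, since 15·10 + 26 = 176 = 44·4.

n = 10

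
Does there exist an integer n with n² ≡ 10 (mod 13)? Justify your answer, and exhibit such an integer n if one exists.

n = 6 works: 6² = 36, and 36 − 10 = 26 = 2·13.

n = 6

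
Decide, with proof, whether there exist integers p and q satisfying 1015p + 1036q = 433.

No, no such integers exist.

Both 1015 and 1036 are divisible by gcd(1015, 1036) = 7, hence so is any combination 1015p + 1036q.
However 433 leaves remainder 6 on division by 7.
Hence no integers p, q satisfy the equation.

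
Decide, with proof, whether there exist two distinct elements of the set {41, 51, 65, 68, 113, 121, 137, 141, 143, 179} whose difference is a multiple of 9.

41 mod 9 = 5 and 68 mod 9 = 5, so 68 − 41 = 27 = 3·9.

Yes: 41 and 68.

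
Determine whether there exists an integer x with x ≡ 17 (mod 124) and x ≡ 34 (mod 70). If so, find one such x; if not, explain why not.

No, no such integer exists.

gcd(124, 70) = 2. If x ≡ 17 (mod 124) and x ≡ 34 (mod 70), then x ≡ 17 (mod 2) and x ≡ 34 (mod 2).
These are incompatible: 17 − 34 = -17 is not divisible by 2.
So no integer satisfies both congruences.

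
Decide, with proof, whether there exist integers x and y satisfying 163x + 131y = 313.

x = 63, y = -76

Since gcd(163, 131) = 1, every integer is an integer combination of 163 and 131.
Run the Euclidean algorithm on 163 and 131: 163 = 1·131 + 32, 131 = 4·32 + 3, 32 = 10·3 + 2, 3 = 1·2 + 1, 2 = 2·1 + 0.
Unwinding: 1 = 3 − 1·2 = 3 − (32 − 10·3) = −32 + 11·3 = −32 + 11·(131 − 4·32) = 11·131 − 45·32 = 11·131 − 45·(163 − 1·131) = −45·163 + 56·131, i.e. 163·(-45) + 131·56 = 1.
Multiplying through by 313: x = (-45)·313 = -14085, y = 56·313 = 17528 is a solution.
Shifting by a multiple of (131, −163) keeps it a solution: x = -14085 + 108·131 = 63, y = 17528 − 108·163 = -76.
Check: 163·63 + 131·(-76) = 10269 − 9956 = 313. ✓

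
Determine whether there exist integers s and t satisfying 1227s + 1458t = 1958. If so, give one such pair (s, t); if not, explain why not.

Any value of 1227s + 1458t is a multiple of gcd(1227, 1458) = 3.
But 1958 is not a multiple of 3 (it leaves remainder 2).
Therefore 1227s + 1458t = 1958 has no solution in integers.

No such integers exist.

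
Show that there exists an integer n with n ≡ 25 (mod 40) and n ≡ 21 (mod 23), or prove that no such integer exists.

The moduli 40 and 23 are coprime, so by the Chinese Remainder Theorem a unique solution modulo 920 exists.
Write n = 25 + 40t and require 25 + 40t ≡ 21 (mod 23), i.e. 40t ≡ 19 (mod 23).
40 ≡ 17 (mod 23), so this reads 17t ≡ 19 (mod 23). To invert 17 modulo 23: 23 = 1·17 + 6, 17 = 2·6 + 5, 6 = 1·5 + 1, 5 = 5·1 + 0, and unwinding, 1 = 6 − 1·5 = 6 − (17 − 2·6) = −17 + 3·6 = −17 + 3·(23 − 1·17) = 3·23 − 4·17. Thus 17⁻¹ ≡ -4 ≡ 19 (mod 23).
Therefore t ≡ 19·19 = 361 ≡ 16 (mod 23).
With t = 16: n = 25 + 40·16 = 665.
Indeed 665 ≡ 25 (mod 40) and 665 ≡ 21 (mod 23).

n = 665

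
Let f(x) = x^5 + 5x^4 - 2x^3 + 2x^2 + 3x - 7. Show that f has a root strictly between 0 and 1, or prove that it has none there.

Such a root exists.

f(0) = -7 and f(1) = 2, which have opposite signs.
f is continuous everywhere (it is a polynomial), in particular on [0, 1].
By the Intermediate Value Theorem f must vanish at some point of (0, 1).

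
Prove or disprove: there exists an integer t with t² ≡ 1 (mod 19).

t = 18

t = 18 works: 18² = 324, and 324 − 1 = 323 = 17·19.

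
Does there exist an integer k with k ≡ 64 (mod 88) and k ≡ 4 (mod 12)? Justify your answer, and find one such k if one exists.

k = 64

The moduli are not coprime: gcd(88, 12) = 4. Compatibility requires 4 ∣ (4 − 64) = -60, which holds, so solutions exist.
The smallest candidate k = 64 works directly: 64 ≡ 4 (mod 12).
Verify: 64 = 0·88 + 64 and 64 = 5·12 + 4. ✓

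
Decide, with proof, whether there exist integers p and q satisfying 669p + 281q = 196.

Since gcd(669, 281) = 1, every integer is an integer combination of 669 and 281.
Run the Euclidean algorithm on 669 and 281: 669 = 2·281 + 107, 281 = 2·107 + 67, 107 = 1·67 + 40, 67 = 1·40 + 27, 40 = 1·27 + 13, 27 = 2·13 + 1, 13 = 13·1 + 0.
Working back up the chain: 1 = 27 − 2·13 = 27 − 2·(40 − 1·27) = −2·40 + 3·27 = −2·40 + 3·(67 − 1·40) = 3·67 − 5·40 = 3·67 − 5·(107 − 1·67) = −5·107 + 8·67 = −5·107 + 8·(281 − 2·107) = 8·281 − 21·107 = 8·281 − 21·(669 − 2·281) = −21·669 + 50·281. So 669·(-21) + 281·50 = 1.
Scaling by 196 gives the particular solution (p, q) = (-4116, 9800).
Shifting by a multiple of (281, −669) keeps it a solution: p = -4116 + 15·281 = 99, q = 9800 − 15·669 = -235.
Check: 669·99 + 281·(-235) = 66231 − 66035 = 196. ✓

p = 99, q = -235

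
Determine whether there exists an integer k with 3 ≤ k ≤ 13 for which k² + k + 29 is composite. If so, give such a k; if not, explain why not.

k = 12

At k = 12: 12² + 12 + 29 = 185 = 5·37, which is composite.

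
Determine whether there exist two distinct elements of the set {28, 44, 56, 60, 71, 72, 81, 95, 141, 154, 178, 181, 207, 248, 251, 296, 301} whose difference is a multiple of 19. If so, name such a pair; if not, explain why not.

No such pair exists.

Residues mod 19: 28↦9, 44↦6, 56↦18, 60↦3, 71↦14, 72↦15, 81↦5, 95↦0, 141↦8, 154↦2, 178↦7, 181↦10, 207↦17, 248↦1, 251↦4, 296↦11, 301↦16.
No residue repeats among the 17 elements, so no pair has difference ≡ 0 (mod 19).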